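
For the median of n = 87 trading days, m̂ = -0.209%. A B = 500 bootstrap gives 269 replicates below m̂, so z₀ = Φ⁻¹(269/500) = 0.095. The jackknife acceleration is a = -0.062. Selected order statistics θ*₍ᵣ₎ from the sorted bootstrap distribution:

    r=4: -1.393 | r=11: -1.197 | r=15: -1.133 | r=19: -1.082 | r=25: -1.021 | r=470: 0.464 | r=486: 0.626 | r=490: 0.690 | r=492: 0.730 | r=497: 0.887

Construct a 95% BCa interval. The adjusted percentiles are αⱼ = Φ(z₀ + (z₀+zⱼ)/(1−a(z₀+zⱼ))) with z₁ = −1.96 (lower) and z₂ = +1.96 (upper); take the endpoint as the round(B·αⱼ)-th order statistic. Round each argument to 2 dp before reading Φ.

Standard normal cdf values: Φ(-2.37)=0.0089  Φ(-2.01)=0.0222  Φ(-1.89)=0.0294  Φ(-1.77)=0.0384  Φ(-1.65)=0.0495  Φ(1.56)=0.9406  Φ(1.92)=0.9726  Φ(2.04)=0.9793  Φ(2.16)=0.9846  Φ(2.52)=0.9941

(-1.197, 0.626)

Lower: z₀ + z₁ = 0.095 + (-1.960) = -1.865; 1 − a(z₀+z₁) = 1 − (-0.062)(-1.865) = 0.8844; argument = 0.095 + (-1.865)/0.8844 = -2.0138 → -2.01.
α₁ = Φ(-2.01) = 0.0222; rank = round(500 × 0.0222) = 11; θ*₍11₎ = -1.197.
Upper: z₀ + z₂ = 2.055; 1 − a(z₀+z₂) = 1.1274; argument = 1.9178 → 1.92; α₂ = 0.9726; rank = 486; θ*₍486₎ = 0.626.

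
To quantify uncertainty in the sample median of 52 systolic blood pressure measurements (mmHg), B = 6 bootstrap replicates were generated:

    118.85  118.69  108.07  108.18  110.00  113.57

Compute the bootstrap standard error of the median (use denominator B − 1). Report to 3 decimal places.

SE* = 4.968

Bootstrap SE is the standard deviation of the 6 replicate medians.
Mean of replicates: (118.85 + 118.69 + 108.07 + 108.18 + 110.00 + 113.57) / 6 = 677.3600 / 6 = 112.8933
Sum of squared deviations: (+5.9567)² + (+5.7967)² + (−4.8233)² + (−4.7133)² + (−2.8933)² + (+0.6767)² = 123.3925
Variance = 123.3925 / 5 = 24.6785
SE* = √24.6785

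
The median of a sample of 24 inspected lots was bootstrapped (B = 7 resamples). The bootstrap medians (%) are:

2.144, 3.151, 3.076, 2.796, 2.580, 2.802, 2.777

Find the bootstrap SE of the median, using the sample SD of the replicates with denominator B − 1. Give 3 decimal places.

SE* = 0.334

Bootstrap SE is the standard deviation of the 7 replicate medians.
Mean of replicates: (2.144 + 3.151 + 3.076 + 2.796 + 2.580 + 2.802 + 2.777) / 7 = 19.3260 / 7 = 2.7609
Sum of squared deviations: (−0.6169)² + (+0.3901)² + (+0.3151)² + (+0.0351)² + (−0.1809)² + (+0.0411)² + (+0.0161)² = 0.6679
Variance = 0.6679 / 6 = 0.1113
SE* = √0.1113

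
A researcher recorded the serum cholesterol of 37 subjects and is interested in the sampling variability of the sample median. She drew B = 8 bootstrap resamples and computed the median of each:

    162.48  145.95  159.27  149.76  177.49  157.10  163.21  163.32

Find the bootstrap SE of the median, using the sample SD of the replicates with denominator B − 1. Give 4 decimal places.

Bootstrap SE is the standard deviation of the 8 replicate medians.
Mean of replicates: (162.48 + 145.95 + 159.27 + 149.76 + 177.49 + 157.10 + 163.21 + 163.32) / 8 = 1278.58000 / 8 = 159.82250
Sum of squared deviations: (+2.65750)² + (−13.87250)² + (−0.55250)² + (−10.06250)² + (+17.66750)² + (−2.72250)² + (+3.38750)² + (+3.49750)² = 644.32795
Variance = 644.32795 / 7 = 92.04685
SE* = √92.04685

SE* = 9.5941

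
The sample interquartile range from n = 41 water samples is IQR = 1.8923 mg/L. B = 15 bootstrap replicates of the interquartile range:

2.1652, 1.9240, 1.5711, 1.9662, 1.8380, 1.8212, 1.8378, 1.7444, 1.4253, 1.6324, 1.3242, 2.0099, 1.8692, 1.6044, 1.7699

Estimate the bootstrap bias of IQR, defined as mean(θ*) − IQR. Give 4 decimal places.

mean(θ*) = (2.1652 + 1.9240 + 1.5711 + 1.9662 + 1.8380 + 1.8212 + 1.8378 + 1.7444 + 1.4253 + 1.6324 + 1.3242 + 2.0099 + 1.8692 + 1.6044 + 1.7699) / 15 = 1.76688
bias = 1.76688 − 1.8923

bias = −0.1254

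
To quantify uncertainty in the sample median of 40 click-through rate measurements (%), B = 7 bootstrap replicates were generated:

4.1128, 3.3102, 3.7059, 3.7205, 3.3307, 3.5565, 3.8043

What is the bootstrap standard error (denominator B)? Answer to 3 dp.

SE* = 0.260

Bootstrap SE is the standard deviation of the 7 replicate medians.
Mean of replicates: (4.1128 + 3.3102 + 3.7059 + 3.7205 + 3.3307 + 3.5565 + 3.8043) / 7 = 25.54090 / 7 = 3.64870
Sum of squared deviations: (+0.46410)² + (−0.33850)² + (+0.05720)² + (+0.07180)² + (−0.31800)² + (−0.09220)² + (+0.15560)² = 0.47223
Variance = 0.47223 / 7 = 0.06746
SE* = √0.06746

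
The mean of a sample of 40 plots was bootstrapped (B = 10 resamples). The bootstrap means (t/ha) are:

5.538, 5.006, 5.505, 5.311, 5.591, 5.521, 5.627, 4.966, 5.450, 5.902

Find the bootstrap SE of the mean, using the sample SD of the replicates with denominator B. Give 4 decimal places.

SE* = 0.2686

Bootstrap SE is the standard deviation of the 10 replicate means.
Mean of replicates: (5.538 + 5.006 + 5.505 + 5.311 + 5.591 + 5.521 + 5.627 + 4.966 + 5.450 + 5.902) / 10 = 54.41700 / 10 = 5.44170
Sum of squared deviations: (+0.09630)² + (−0.43570)² + (+0.06330)² + (−0.13070)² + (+0.14930)² + (+0.07930)² + (+0.18530)² + (−0.47570)² + (+0.00830)² + (+0.46030)² = 0.72135
Variance = 0.72135 / 10 = 0.07213
SE* = √0.07213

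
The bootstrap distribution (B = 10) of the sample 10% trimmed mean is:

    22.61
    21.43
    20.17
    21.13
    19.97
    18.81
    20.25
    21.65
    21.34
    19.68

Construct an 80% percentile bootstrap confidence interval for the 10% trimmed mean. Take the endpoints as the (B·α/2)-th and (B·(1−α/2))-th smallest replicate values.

Sorted replicates: 18.81, 19.68, 19.97, 20.17, 20.25, 21.13, 21.34, 21.43, 21.65, 22.61
α = 0.20; lower rank = 10 × 0.100 = 1; upper rank = 10 × 0.900 = 9.
The 1st smallest replicate is 18.81; the 9th is 21.65.

(18.81, 21.65)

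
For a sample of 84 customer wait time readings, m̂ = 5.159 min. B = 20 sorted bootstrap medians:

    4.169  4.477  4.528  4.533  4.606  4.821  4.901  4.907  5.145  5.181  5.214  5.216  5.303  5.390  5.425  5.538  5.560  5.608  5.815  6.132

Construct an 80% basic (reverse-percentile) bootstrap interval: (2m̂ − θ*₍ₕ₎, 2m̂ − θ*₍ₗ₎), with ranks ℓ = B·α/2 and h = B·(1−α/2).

Percentile endpoints at ranks 2 and 18: θ*₍2₎ = 4.477, θ*₍18₎ = 5.608.
Basic interval reflects these around m̂:
  lower = 2 × 5.159 − 5.608 = 4.710
  upper = 2 × 5.159 − 4.477 = 5.841

(4.710, 5.841)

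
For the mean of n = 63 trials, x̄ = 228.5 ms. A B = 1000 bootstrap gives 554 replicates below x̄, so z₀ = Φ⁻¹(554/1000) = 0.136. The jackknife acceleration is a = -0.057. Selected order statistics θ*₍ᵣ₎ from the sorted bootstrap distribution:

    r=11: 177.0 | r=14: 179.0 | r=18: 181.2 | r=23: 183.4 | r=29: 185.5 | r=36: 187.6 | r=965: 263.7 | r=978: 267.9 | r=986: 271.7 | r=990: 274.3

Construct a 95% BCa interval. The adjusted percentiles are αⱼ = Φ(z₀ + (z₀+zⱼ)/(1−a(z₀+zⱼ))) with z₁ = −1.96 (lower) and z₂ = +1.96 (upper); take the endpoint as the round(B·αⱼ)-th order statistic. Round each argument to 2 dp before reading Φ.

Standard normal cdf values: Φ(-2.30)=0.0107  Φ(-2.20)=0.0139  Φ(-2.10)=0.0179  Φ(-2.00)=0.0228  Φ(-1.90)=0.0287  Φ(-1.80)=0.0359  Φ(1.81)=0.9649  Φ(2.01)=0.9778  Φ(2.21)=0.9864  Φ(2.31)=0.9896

Lower: z₀ + z₁ = 0.136 + (-1.960) = -1.824; 1 − a(z₀+z₁) = 1 − (-0.057)(-1.824) = 0.8960; argument = 0.136 + (-1.824)/0.8960 = -1.8996 → -1.90.
α₁ = Φ(-1.90) = 0.0287; rank = round(1000 × 0.0287) = 29; θ*₍29₎ = 185.5.
Upper: z₀ + z₂ = 2.096; 1 − a(z₀+z₂) = 1.1195; argument = 2.0083 → 2.01; α₂ = 0.9778; rank = 978; θ*₍978₎ = 267.9.

(185.5, 267.9)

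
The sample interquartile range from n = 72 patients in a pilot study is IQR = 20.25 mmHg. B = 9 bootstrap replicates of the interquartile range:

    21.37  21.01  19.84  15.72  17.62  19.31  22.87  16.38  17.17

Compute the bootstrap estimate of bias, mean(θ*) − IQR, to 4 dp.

mean(θ*) = (21.37 + 21.01 + 19.84 + 15.72 + 17.62 + 19.31 + 22.87 + 16.38 + 17.17) / 9 = 19.03222
bias = 19.03222 − 20.25

bias = −1.2178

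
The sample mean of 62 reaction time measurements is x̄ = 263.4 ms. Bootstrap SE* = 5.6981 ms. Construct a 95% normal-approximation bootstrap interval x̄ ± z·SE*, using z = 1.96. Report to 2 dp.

Margin = 1.96 × 5.6981 = 11.168
Interval: 263.4 ± 11.168

(252.23, 274.57)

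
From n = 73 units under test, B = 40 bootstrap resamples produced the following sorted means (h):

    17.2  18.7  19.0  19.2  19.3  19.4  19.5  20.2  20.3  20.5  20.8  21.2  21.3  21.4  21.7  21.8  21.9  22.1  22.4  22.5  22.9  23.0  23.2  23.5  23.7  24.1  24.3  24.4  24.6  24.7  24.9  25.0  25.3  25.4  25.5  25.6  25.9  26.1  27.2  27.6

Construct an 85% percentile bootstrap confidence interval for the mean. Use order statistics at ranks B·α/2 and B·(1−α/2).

α = 0.15; lower rank = 40 × 0.075 = 3; upper rank = 40 × 0.925 = 37.
The 3rd smallest replicate is 19.0; the 37th is 25.9.

(19.0, 25.9)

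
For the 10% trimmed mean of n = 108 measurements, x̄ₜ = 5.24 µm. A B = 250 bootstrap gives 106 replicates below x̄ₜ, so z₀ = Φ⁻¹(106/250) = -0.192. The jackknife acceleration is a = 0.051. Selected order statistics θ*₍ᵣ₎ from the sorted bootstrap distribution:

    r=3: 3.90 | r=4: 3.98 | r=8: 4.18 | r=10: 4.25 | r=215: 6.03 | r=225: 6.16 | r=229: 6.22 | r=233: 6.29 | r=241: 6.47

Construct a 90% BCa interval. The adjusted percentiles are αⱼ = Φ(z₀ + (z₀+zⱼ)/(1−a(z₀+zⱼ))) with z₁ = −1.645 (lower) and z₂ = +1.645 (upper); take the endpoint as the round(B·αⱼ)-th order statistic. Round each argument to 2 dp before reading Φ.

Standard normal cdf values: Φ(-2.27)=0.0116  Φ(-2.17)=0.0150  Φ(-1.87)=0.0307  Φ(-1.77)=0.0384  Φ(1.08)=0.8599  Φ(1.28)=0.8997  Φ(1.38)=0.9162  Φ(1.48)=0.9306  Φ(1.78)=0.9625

Lower: z₀ + z₁ = -0.192 + (-1.645) = -1.837; 1 − a(z₀+z₁) = 1 − (0.051)(-1.837) = 1.0937; argument = -0.192 + (-1.837)/1.0937 = -1.8716 → -1.87.
α₁ = Φ(-1.87) = 0.0307; rank = round(250 × 0.0307) = 8; θ*₍8₎ = 4.18.
Upper: z₀ + z₂ = 1.453; 1 − a(z₀+z₂) = 0.9259; argument = 1.3773 → 1.38; α₂ = 0.9162; rank = 229; θ*₍229₎ = 6.22.

(4.18, 6.22)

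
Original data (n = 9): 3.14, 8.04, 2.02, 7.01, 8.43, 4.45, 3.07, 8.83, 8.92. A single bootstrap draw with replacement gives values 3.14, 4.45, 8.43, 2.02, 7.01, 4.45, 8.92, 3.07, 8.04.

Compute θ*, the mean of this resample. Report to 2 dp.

Mean = (3.14 + 4.45 + 8.43 + 2.02 + 7.01 + 4.45 + 8.92 + 3.07 + 8.04) / 9 = 49.530 / 9 = 5.50

θ* = 5.50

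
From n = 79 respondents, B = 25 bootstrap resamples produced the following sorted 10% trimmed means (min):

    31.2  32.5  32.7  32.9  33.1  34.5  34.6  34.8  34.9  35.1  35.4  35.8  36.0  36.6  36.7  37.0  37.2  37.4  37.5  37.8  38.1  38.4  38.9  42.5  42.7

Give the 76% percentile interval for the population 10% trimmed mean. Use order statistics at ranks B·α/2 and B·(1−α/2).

α = 0.24; lower rank = 25 × 0.120 = 3; upper rank = 25 × 0.880 = 22.
The 3rd smallest replicate is 32.7; the 22nd is 38.4.

(32.7, 38.4)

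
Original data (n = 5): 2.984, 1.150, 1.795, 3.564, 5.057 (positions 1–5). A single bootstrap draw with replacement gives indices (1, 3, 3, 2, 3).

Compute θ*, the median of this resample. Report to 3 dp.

Resample values: 2.984, 1.795, 1.795, 1.150, 1.795.
Sorted: 1.150, 1.795, 1.795, 1.795, 2.984
Median = middle value = 1.795

θ* = 1.795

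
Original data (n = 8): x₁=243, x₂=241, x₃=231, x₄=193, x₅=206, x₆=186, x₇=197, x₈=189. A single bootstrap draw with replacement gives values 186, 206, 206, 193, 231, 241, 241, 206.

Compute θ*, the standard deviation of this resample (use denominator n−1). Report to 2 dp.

Mean = 213.7500; sum of squared deviations = 3163.5000
s² = 3163.5000 / 7 = 451.9286
s = √451.9286 = 21.26

θ* = 21.26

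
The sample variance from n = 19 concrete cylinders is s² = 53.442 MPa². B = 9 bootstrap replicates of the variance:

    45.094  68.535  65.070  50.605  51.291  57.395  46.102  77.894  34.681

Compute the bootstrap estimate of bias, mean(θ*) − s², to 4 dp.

bias = +1.7432

mean(θ*) = (45.094 + 68.535 + 65.070 + 50.605 + 51.291 + 57.395 + 46.102 + 77.894 + 34.681) / 9 = 55.18522
bias = 55.18522 − 53.442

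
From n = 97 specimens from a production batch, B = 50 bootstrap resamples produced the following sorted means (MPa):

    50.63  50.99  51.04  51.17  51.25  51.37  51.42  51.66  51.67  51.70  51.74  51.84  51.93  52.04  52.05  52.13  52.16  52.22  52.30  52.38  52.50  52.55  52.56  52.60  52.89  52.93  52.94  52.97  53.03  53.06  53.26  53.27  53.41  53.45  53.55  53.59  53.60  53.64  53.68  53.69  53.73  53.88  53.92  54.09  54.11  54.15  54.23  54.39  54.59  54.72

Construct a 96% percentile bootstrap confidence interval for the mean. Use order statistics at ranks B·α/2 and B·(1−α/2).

α = 0.04; lower rank = 50 × 0.020 = 1; upper rank = 50 × 0.980 = 49.
The 1st smallest replicate is 50.63; the 49th is 54.59.

(50.63, 54.59)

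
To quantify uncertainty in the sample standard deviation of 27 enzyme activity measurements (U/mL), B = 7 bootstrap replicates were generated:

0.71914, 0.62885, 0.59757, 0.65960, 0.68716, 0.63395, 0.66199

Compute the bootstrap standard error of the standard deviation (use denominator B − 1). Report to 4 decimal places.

SE* = 0.0401

Bootstrap SE is the standard deviation of the 7 replicate standard deviations.
Mean of replicates: (0.71914 + 0.62885 + 0.59757 + 0.65960 + 0.68716 + 0.63395 + 0.66199) / 7 = 4.588260 / 7 = 0.655466
Sum of squared deviations: (+0.063674)² + (−0.026616)² + (−0.057896)² + (+0.004134)² + (+0.031694)² + (−0.021516)² + (+0.006524)² = 0.009642
Variance = 0.009642 / 6 = 0.001607
SE* = √0.001607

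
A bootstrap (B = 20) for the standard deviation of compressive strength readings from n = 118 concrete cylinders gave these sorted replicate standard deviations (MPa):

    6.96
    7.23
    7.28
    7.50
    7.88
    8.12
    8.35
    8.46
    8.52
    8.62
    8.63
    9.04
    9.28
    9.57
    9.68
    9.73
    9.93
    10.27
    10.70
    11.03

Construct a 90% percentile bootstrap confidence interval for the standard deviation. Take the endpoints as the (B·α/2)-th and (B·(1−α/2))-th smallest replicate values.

(6.96, 10.70)

α = 0.10; lower rank = 20 × 0.050 = 1; upper rank = 20 × 0.950 = 19.
The 1st smallest replicate is 6.96; the 19th is 10.70.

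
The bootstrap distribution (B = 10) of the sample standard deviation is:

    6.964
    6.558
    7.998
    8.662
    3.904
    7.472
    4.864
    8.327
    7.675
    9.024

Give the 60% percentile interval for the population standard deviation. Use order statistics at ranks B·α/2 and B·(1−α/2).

Sorted replicates: 3.904, 4.864, 6.558, 6.964, 7.472, 7.675, 7.998, 8.327, 8.662, 9.024
α = 0.40; lower rank = 10 × 0.200 = 2; upper rank = 10 × 0.800 = 8.
The 2nd smallest replicate is 4.864; the 8th is 8.327.

(4.864, 8.327)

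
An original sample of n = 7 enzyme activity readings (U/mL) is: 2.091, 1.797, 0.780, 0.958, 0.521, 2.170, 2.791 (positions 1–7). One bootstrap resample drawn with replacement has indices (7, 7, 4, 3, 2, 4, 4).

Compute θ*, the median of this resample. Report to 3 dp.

Resample values: 2.791, 2.791, 0.958, 0.780, 1.797, 0.958, 0.958.
Sorted: 0.780, 0.958, 0.958, 0.958, 1.797, 2.791, 2.791
Median = middle value = 0.958

θ* = 0.958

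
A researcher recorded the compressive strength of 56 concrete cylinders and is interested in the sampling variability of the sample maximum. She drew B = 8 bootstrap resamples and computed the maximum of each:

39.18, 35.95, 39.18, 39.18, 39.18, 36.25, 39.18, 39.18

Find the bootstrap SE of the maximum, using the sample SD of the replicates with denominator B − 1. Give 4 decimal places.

SE* = 1.4280

Bootstrap SE is the standard deviation of the 8 replicate maximums.
Mean of replicates: (39.18 + 35.95 + 39.18 + 39.18 + 39.18 + 36.25 + 39.18 + 39.18) / 8 = 307.28000 / 8 = 38.41000
Sum of squared deviations: (+0.77000)² + (−2.46000)² + (+0.77000)² + (+0.77000)² + (+0.77000)² + (−2.16000)² + (+0.77000)² + (+0.77000)² = 14.27460
Variance = 14.27460 / 7 = 2.03923
SE* = √2.03923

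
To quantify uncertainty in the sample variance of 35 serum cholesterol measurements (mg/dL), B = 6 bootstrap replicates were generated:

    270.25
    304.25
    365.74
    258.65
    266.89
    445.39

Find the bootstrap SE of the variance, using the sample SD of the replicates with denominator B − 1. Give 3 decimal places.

Bootstrap SE is the standard deviation of the 6 replicate variances.
Mean of replicates: (270.25 + 304.25 + 365.74 + 258.65 + 266.89 + 445.39) / 6 = 1911.1700 / 6 = 318.5283
Sum of squared deviations: (−48.2783)² + (−14.2783)² + (+47.2117)² + (−59.8783)² + (−51.6383)² + (+126.8617)² = 27109.4245
Variance = 27109.4245 / 5 = 5421.8849
SE* = √5421.8849

SE* = 73.633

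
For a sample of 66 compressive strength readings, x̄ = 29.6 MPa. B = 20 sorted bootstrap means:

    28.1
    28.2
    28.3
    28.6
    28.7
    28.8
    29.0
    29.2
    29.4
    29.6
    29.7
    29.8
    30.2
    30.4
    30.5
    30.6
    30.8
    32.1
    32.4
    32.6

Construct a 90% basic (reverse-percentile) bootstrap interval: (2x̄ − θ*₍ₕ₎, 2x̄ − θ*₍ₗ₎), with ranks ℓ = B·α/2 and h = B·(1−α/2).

(26.8, 31.1)

Percentile endpoints at ranks 1 and 19: θ*₍1₎ = 28.1, θ*₍19₎ = 32.4.
Basic interval reflects these around x̄:
  lower = 2 × 29.6 − 32.4 = 26.8
  upper = 2 × 29.6 − 28.1 = 31.1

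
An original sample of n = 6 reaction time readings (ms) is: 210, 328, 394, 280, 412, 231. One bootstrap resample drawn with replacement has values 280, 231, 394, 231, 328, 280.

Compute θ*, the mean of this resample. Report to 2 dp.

Mean = (280 + 231 + 394 + 231 + 328 + 280) / 6 = 1744.0 / 6 = 290.67

θ* = 290.67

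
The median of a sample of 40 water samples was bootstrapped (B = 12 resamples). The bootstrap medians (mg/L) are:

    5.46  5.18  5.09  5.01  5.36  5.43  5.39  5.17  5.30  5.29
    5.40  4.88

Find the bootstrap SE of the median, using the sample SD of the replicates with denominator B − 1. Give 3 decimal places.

SE* = 0.182

Bootstrap SE is the standard deviation of the 12 replicate medians.
Mean of replicates: (5.46 + 5.18 + 5.09 + 5.01 + 5.36 + 5.43 + 5.39 + 5.17 + 5.30 + 5.29 + 5.40 + 4.88) / 12 = 62.9600 / 12 = 5.2467
Sum of squared deviations: (+0.2133)² + (−0.0667)² + (−0.1567)² + (−0.2367)² + (+0.1133)² + (+0.1833)² + (+0.1433)² + (−0.0767)² + (+0.0533)² + (+0.0433)² + (+0.1533)² + (−0.3667)² = 0.3661
Variance = 0.3661 / 11 = 0.0333
SE* = √0.0333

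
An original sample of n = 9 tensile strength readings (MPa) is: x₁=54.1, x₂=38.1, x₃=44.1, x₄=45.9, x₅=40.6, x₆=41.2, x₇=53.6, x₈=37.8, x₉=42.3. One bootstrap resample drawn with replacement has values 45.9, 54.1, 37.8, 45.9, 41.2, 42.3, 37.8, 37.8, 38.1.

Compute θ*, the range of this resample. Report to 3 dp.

θ* = 16.300

Range = 54.1 − 37.8 = 16.300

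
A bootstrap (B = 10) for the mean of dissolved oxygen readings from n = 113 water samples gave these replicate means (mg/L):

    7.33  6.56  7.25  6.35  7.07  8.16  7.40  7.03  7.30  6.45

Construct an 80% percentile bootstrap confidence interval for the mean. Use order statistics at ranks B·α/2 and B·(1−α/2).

(6.35, 7.40)

Sorted replicates: 6.35, 6.45, 6.56, 7.03, 7.07, 7.25, 7.30, 7.33, 7.40, 8.16
α = 0.20; lower rank = 10 × 0.100 = 1; upper rank = 10 × 0.900 = 9.
The 1st smallest replicate is 6.35; the 9th is 7.40.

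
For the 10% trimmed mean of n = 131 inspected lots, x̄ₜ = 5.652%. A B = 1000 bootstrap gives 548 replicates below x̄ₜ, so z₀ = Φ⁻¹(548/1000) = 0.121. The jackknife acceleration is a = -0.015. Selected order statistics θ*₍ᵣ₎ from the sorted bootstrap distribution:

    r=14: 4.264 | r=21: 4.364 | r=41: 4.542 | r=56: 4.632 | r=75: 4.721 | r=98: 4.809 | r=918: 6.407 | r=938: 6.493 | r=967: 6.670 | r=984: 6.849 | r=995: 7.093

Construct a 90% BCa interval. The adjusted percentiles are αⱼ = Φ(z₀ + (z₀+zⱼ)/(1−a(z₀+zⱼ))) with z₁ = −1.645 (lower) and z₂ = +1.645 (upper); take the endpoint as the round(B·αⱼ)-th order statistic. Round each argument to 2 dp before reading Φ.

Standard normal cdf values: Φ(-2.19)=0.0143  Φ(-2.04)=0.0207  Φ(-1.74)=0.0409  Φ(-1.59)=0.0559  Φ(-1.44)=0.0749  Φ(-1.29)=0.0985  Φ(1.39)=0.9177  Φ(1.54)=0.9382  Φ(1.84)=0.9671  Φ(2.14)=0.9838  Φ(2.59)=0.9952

Lower: z₀ + z₁ = 0.121 + (-1.645) = -1.524; 1 − a(z₀+z₁) = 1 − (-0.015)(-1.524) = 0.9771; argument = 0.121 + (-1.524)/0.9771 = -1.4387 → -1.44.
α₁ = Φ(-1.44) = 0.0749; rank = round(1000 × 0.0749) = 75; θ*₍75₎ = 4.721.
Upper: z₀ + z₂ = 1.766; 1 − a(z₀+z₂) = 1.0265; argument = 1.8414 → 1.84; α₂ = 0.9671; rank = 967; θ*₍967₎ = 6.670.

(4.721, 6.670)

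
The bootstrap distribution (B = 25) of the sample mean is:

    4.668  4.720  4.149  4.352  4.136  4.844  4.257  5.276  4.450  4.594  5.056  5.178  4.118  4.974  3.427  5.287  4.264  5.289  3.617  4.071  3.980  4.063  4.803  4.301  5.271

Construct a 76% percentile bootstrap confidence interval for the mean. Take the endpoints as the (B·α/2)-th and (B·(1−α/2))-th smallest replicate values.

Sorted replicates: 3.427, 3.617, 3.980, 4.063, 4.071, 4.118, 4.136, 4.149, 4.257, 4.264, 4.301, 4.352, 4.450, 4.594, 4.668, 4.720, 4.803, 4.844, 4.974, 5.056, 5.178, 5.271, 5.276, 5.287, 5.289
α = 0.24; lower rank = 25 × 0.120 = 3; upper rank = 25 × 0.880 = 22.
The 3rd smallest replicate is 3.980; the 22nd is 5.271.

(3.980, 5.271)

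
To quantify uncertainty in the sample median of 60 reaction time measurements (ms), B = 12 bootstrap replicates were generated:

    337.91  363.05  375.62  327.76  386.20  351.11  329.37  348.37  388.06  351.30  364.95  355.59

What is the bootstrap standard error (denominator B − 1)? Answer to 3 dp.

Bootstrap SE is the standard deviation of the 12 replicate medians.
Mean of replicates: (337.91 + 363.05 + 375.62 + 327.76 + 386.20 + 351.11 + 329.37 + 348.37 + 388.06 + 351.30 + 364.95 + 355.59) / 12 = 4279.2900 / 12 = 356.6075
Sum of squared deviations: (−18.6975)² + (+6.4425)² + (+19.0125)² + (−28.8475)² + (+29.5925)² + (−5.4975)² + (−27.2375)² + (−8.2375)² + (+31.4525)² + (−5.3075)² + (+8.3425)² + (−1.0175)² = 4388.4940
Variance = 4388.4940 / 11 = 398.9540
SE* = √398.9540

SE* = 19.974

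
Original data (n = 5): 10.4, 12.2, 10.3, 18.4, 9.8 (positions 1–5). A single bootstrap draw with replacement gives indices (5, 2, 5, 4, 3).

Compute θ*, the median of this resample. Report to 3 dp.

θ* = 10.300

Resample values: 9.8, 12.2, 9.8, 18.4, 10.3.
Sorted: 9.8, 9.8, 10.3, 12.2, 18.4
Median = middle value = 10.300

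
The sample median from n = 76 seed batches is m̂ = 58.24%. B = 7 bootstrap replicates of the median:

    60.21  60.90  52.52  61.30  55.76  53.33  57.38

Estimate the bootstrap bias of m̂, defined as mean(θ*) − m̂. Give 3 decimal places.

mean(θ*) = (60.21 + 60.90 + 52.52 + 61.30 + 55.76 + 53.33 + 57.38) / 7 = 57.3429
bias = 57.3429 − 58.24

bias = −0.897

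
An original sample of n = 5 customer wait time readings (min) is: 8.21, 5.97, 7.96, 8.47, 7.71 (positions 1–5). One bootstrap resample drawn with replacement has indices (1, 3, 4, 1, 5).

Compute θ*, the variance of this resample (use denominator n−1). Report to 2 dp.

θ* = 0.08

Resample values: 8.21, 7.96, 8.47, 8.21, 7.71.
Mean = 8.1120; sum of squared deviations = 0.3321
s² = 0.3321 / 4 = 0.0830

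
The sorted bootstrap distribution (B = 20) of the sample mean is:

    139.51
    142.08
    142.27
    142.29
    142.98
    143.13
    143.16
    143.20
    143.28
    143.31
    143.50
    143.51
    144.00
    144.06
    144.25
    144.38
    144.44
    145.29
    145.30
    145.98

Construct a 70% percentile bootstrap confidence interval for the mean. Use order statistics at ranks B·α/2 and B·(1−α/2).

α = 0.30; lower rank = 20 × 0.150 = 3; upper rank = 20 × 0.850 = 17.
The 3rd smallest replicate is 142.27; the 17th is 144.44.

(142.27, 144.44)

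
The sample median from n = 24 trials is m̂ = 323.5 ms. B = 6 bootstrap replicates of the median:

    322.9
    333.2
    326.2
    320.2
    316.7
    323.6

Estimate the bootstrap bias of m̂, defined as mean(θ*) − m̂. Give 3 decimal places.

bias = +0.300

mean(θ*) = (322.9 + 333.2 + 326.2 + 320.2 + 316.7 + 323.6) / 6 = 323.8000
bias = 323.8000 − 323.5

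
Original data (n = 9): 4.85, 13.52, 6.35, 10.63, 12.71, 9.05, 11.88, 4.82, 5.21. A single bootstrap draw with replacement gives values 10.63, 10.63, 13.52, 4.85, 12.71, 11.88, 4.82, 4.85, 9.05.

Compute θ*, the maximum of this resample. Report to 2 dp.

θ* = 13.52

Maximum = 13.52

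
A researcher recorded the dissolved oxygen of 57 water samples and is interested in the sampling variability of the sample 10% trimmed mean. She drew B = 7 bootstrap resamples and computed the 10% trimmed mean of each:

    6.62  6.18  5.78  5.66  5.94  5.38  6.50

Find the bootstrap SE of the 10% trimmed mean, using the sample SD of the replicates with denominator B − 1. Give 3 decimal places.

SE* = 0.451

Bootstrap SE is the standard deviation of the 7 replicate 10% trimmed means.
Mean of replicates: (6.62 + 6.18 + 5.78 + 5.66 + 5.94 + 5.38 + 6.50) / 7 = 42.0600 / 7 = 6.0086
Sum of squared deviations: (+0.6114)² + (+0.1714)² + (−0.2286)² + (−0.3486)² + (−0.0686)² + (−0.6286)² + (+0.4914)² = 1.2183
Variance = 1.2183 / 6 = 0.2030
SE* = √0.2030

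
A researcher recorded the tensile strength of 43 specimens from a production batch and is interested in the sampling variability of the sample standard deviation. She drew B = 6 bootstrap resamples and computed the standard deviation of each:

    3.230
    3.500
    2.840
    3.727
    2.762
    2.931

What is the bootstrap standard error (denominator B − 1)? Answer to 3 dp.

SE* = 0.389

Bootstrap SE is the standard deviation of the 6 replicate standard deviations.
Mean of replicates: (3.230 + 3.500 + 2.840 + 3.727 + 2.762 + 2.931) / 6 = 18.9900 / 6 = 3.1650
Sum of squared deviations: (+0.0650)² + (+0.3350)² + (−0.3250)² + (+0.5620)² + (−0.4030)² + (−0.2340)² = 0.7551
Variance = 0.7551 / 5 = 0.1510
SE* = √0.1510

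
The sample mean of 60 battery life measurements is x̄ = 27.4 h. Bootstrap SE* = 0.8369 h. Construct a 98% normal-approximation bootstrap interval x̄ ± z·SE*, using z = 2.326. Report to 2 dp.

Margin = 2.326 × 0.8369 = 1.947
Interval: 27.4 ± 1.947

(25.45, 29.35)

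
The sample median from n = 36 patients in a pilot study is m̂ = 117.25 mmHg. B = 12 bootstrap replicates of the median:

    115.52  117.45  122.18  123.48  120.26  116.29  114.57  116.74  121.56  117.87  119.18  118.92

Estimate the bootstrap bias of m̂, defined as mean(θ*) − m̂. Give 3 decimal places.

mean(θ*) = (115.52 + 117.45 + 122.18 + 123.48 + 120.26 + 116.29 + 114.57 + 116.74 + 121.56 + 117.87 + 119.18 + 118.92) / 12 = 118.6683
bias = 118.6683 − 117.25

bias = +1.418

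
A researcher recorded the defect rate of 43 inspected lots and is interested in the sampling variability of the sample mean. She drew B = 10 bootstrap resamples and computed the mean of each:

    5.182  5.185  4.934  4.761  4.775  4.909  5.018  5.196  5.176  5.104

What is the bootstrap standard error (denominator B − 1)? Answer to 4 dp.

Bootstrap SE is the standard deviation of the 10 replicate means.
Mean of replicates: (5.182 + 5.185 + 4.934 + 4.761 + 4.775 + 4.909 + 5.018 + 5.196 + 5.176 + 5.104) / 10 = 50.24000 / 10 = 5.02400
Sum of squared deviations: (+0.15800)² + (+0.16100)² + (−0.09000)² + (−0.26300)² + (−0.24900)² + (−0.11500)² + (−0.00600)² + (+0.17200)² + (+0.15200)² + (+0.08000)² = 0.26250
Variance = 0.26250 / 9 = 0.02917
SE* = √0.02917

SE* = 0.1708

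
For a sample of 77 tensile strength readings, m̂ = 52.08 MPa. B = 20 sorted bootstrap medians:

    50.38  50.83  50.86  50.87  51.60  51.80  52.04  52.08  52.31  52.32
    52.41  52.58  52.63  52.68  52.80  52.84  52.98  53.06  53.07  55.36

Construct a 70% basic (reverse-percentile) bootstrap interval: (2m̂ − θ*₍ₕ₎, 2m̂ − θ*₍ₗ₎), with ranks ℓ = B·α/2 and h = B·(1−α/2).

Percentile endpoints at ranks 3 and 17: θ*₍3₎ = 50.86, θ*₍17₎ = 52.98.
Basic interval reflects these around m̂:
  lower = 2 × 52.08 − 52.98 = 51.18
  upper = 2 × 52.08 − 50.86 = 53.30

(51.18, 53.30)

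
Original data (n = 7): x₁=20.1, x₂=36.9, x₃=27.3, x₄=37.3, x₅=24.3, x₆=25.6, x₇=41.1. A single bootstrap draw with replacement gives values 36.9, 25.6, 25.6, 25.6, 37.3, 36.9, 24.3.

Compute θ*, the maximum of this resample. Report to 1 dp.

θ* = 37.3

Maximum = 37.3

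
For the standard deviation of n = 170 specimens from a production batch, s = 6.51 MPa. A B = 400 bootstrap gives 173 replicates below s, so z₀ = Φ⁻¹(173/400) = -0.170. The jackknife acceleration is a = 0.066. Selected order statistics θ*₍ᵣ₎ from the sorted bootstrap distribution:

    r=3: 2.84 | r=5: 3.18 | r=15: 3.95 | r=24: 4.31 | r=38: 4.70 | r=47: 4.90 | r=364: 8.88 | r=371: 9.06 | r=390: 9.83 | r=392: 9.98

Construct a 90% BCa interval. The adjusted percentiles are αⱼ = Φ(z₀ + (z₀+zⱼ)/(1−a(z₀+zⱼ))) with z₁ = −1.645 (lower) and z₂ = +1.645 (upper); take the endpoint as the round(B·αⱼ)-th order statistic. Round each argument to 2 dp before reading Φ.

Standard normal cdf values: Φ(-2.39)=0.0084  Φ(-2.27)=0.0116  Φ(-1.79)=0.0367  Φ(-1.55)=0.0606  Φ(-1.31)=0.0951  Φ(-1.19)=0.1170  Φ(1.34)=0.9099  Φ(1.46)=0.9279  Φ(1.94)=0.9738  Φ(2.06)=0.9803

Lower: z₀ + z₁ = -0.170 + (-1.645) = -1.815; 1 − a(z₀+z₁) = 1 − (0.066)(-1.815) = 1.1198; argument = -0.170 + (-1.815)/1.1198 = -1.7908 → -1.79.
α₁ = Φ(-1.79) = 0.0367; rank = round(400 × 0.0367) = 15; θ*₍15₎ = 3.95.
Upper: z₀ + z₂ = 1.475; 1 − a(z₀+z₂) = 0.9026; argument = 1.4641 → 1.46; α₂ = 0.9279; rank = 371; θ*₍371₎ = 9.06.

(3.95, 9.06)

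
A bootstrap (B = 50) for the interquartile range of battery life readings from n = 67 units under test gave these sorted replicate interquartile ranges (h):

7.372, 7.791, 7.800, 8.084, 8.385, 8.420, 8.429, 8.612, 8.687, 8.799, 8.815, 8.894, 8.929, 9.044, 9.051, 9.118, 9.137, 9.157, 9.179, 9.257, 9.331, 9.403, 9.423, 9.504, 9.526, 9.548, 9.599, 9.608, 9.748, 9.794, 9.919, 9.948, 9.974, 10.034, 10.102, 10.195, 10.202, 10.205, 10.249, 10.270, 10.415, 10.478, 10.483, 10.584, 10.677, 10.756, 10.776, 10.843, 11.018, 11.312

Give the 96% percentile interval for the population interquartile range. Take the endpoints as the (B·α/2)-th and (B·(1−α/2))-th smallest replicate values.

α = 0.04; lower rank = 50 × 0.020 = 1; upper rank = 50 × 0.980 = 49.
The 1st smallest replicate is 7.372; the 49th is 11.018.

(7.372, 11.018)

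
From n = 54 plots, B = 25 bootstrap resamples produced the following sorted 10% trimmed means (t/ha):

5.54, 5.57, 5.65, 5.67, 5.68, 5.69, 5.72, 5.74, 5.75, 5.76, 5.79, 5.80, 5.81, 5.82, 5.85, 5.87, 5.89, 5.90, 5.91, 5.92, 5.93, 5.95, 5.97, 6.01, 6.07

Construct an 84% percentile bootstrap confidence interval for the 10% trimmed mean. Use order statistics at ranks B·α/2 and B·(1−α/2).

α = 0.16; lower rank = 25 × 0.080 = 2; upper rank = 25 × 0.920 = 23.
The 2nd smallest replicate is 5.57; the 23rd is 5.97.

(5.57, 5.97)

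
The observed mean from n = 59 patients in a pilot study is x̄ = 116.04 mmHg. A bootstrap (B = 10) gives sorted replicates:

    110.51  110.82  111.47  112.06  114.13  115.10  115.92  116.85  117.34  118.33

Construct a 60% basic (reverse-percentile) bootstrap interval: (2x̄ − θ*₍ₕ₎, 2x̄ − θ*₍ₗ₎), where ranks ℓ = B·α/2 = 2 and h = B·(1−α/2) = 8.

(115.23, 121.26)

Percentile endpoints at ranks 2 and 8: θ*₍2₎ = 110.82, θ*₍8₎ = 116.85.
Basic interval reflects these around x̄:
  lower = 2 × 116.04 − 116.85 = 115.23
  upper = 2 × 116.04 − 110.82 = 121.26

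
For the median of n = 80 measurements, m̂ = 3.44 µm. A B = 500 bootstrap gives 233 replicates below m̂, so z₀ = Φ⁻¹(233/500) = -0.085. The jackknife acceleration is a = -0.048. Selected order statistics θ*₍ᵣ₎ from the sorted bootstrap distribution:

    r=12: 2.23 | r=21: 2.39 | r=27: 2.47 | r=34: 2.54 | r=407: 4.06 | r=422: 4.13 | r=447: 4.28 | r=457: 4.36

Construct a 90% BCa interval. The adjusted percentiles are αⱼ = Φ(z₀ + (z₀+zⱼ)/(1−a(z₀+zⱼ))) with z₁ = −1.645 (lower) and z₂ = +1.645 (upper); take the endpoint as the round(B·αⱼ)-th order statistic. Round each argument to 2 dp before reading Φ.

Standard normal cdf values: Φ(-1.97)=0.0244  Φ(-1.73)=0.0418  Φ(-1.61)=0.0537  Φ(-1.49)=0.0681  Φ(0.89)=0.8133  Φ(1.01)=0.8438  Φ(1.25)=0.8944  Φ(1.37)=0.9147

(2.23, 4.36)

Lower: z₀ + z₁ = -0.085 + (-1.645) = -1.730; 1 − a(z₀+z₁) = 1 − (-0.048)(-1.730) = 0.9170; argument = -0.085 + (-1.730)/0.9170 = -1.9717 → -1.97.
α₁ = Φ(-1.97) = 0.0244; rank = round(500 × 0.0244) = 12; θ*₍12₎ = 2.23.
Upper: z₀ + z₂ = 1.560; 1 − a(z₀+z₂) = 1.0749; argument = 1.3663 → 1.37; α₂ = 0.9147; rank = 457; θ*₍457₎ = 4.36.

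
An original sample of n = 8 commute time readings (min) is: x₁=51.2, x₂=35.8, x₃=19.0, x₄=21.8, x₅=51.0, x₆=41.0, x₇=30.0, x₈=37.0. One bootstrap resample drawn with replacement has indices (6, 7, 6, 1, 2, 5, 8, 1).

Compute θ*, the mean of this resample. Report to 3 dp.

Resample values: 41.0, 30.0, 41.0, 51.2, 35.8, 51.0, 37.0, 51.2.
Mean = (41.0 + 30.0 + 41.0 + 51.2 + 35.8 + 51.0 + 37.0 + 51.2) / 8 = 338.20 / 8 = 42.275

θ* = 42.275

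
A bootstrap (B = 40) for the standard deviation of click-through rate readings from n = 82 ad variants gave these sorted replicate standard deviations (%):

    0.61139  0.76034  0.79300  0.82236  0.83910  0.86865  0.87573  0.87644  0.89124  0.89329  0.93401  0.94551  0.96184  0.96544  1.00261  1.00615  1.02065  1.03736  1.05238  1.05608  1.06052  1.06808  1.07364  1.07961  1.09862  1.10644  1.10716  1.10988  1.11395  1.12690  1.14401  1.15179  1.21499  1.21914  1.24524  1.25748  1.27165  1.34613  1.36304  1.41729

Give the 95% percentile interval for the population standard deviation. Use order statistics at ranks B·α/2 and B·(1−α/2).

α = 0.05; lower rank = 40 × 0.025 = 1; upper rank = 40 × 0.975 = 39.
The 1st smallest replicate is 0.61139; the 39th is 1.36304.

(0.61139, 1.36304)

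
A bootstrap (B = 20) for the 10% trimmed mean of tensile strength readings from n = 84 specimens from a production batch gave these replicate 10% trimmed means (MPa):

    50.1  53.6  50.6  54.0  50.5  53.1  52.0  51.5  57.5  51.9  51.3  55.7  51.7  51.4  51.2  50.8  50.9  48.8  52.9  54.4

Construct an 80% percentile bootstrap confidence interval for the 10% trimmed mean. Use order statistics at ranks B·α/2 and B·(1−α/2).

(50.1, 54.4)

Sorted replicates: 48.8, 50.1, 50.5, 50.6, 50.8, 50.9, 51.2, 51.3, 51.4, 51.5, 51.7, 51.9, 52.0, 52.9, 53.1, 53.6, 54.0, 54.4, 55.7, 57.5
α = 0.20; lower rank = 20 × 0.100 = 2; upper rank = 20 × 0.900 = 18.
The 2nd smallest replicate is 50.1; the 18th is 54.4.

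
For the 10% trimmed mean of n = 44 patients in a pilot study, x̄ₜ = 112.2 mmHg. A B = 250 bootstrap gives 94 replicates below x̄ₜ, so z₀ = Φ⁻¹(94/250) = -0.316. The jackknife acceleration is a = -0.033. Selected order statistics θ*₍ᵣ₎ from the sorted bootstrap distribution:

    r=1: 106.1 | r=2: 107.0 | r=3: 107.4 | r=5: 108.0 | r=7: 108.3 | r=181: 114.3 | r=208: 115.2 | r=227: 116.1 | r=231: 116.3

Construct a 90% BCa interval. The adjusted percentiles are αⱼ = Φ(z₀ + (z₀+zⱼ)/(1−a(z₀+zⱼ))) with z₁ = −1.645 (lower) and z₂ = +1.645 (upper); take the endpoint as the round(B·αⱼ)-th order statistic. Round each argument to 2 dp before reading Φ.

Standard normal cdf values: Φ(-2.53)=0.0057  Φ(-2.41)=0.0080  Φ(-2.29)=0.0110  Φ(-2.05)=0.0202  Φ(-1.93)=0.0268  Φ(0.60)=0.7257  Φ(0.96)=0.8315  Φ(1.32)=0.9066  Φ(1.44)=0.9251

Lower: z₀ + z₁ = -0.316 + (-1.645) = -1.961; 1 − a(z₀+z₁) = 1 − (-0.033)(-1.961) = 0.9353; argument = -0.316 + (-1.961)/0.9353 = -2.4127 → -2.41.
α₁ = Φ(-2.41) = 0.0080; rank = round(250 × 0.0080) = 2; θ*₍2₎ = 107.0.
Upper: z₀ + z₂ = 1.329; 1 − a(z₀+z₂) = 1.0439; argument = 0.9572 → 0.96; α₂ = 0.8315; rank = 208; θ*₍208₎ = 115.2.

(107.0, 115.2)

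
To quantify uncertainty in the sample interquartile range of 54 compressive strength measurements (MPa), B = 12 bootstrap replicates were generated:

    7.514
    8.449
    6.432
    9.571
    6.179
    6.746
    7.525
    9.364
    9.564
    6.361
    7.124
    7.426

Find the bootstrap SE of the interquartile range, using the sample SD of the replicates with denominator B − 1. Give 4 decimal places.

Bootstrap SE is the standard deviation of the 12 replicate interquartile ranges.
Mean of replicates: (7.514 + 8.449 + 6.432 + 9.571 + 6.179 + 6.746 + 7.525 + 9.364 + 9.564 + 6.361 + 7.124 + 7.426) / 12 = 92.25500 / 12 = 7.68792
Sum of squared deviations: (−0.17392)² + (+0.76108)² + (−1.25592)² + (+1.88308)² + (−1.50892)² + (−0.94192)² + (−0.16292)² + (+1.67608)² + (+1.87608)² + (−1.32692)² + (−0.56392)² + (−0.26192)² = 17.39966
Variance = 17.39966 / 11 = 1.58179
SE* = √1.58179

SE* = 1.2577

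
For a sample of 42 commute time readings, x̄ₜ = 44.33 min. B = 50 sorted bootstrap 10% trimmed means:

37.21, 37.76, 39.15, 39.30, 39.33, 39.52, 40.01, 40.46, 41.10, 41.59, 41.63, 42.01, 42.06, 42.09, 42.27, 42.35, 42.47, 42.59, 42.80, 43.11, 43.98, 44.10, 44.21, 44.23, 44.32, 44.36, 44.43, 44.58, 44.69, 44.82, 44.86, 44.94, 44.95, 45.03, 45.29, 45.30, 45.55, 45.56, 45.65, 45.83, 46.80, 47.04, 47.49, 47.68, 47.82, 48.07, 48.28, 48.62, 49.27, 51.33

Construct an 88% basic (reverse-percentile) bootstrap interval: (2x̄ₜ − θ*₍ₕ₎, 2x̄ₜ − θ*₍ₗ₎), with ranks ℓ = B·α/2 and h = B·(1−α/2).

(40.38, 49.51)

Percentile endpoints at ranks 3 and 47: θ*₍3₎ = 39.15, θ*₍47₎ = 48.28.
Basic interval reflects these around x̄ₜ:
  lower = 2 × 44.33 − 48.28 = 40.38
  upper = 2 × 44.33 − 39.15 = 49.51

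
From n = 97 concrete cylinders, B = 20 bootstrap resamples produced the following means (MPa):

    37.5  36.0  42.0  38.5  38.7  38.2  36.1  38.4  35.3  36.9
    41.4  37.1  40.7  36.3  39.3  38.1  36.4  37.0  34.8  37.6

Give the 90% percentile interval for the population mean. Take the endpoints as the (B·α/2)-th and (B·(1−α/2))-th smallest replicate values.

Sorted replicates: 34.8, 35.3, 36.0, 36.1, 36.3, 36.4, 36.9, 37.0, 37.1, 37.5, 37.6, 38.1, 38.2, 38.4, 38.5, 38.7, 39.3, 40.7, 41.4, 42.0
α = 0.10; lower rank = 20 × 0.050 = 1; upper rank = 20 × 0.950 = 19.
The 1st smallest replicate is 34.8; the 19th is 41.4.

(34.8, 41.4)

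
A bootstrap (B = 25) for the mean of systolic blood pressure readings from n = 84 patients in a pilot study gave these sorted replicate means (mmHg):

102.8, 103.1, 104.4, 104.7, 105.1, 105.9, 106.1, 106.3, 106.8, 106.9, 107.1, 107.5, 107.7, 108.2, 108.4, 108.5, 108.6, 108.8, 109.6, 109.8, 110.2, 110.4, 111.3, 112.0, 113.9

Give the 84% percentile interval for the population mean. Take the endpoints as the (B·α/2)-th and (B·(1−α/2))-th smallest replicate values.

α = 0.16; lower rank = 25 × 0.080 = 2; upper rank = 25 × 0.920 = 23.
The 2nd smallest replicate is 103.1; the 23rd is 111.3.

(103.1, 111.3)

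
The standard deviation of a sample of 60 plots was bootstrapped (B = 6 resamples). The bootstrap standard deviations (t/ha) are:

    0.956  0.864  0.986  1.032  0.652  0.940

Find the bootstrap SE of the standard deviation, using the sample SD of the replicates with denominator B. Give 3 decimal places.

Bootstrap SE is the standard deviation of the 6 replicate standard deviations.
Mean of replicates: (0.956 + 0.864 + 0.986 + 1.032 + 0.652 + 0.940) / 6 = 5.4300 / 6 = 0.9050
Sum of squared deviations: (+0.0510)² + (−0.0410)² + (+0.0810)² + (+0.1270)² + (−0.2530)² + (+0.0350)² = 0.0922
Variance = 0.0922 / 6 = 0.0154
SE* = √0.0154

SE* = 0.124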